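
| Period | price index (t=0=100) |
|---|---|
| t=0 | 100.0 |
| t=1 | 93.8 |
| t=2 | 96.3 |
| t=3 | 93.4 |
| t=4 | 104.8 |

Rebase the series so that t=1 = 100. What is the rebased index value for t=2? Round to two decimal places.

Rebased(t=2) = 96.3 / 93.8 × 100 = 102.6652

102.67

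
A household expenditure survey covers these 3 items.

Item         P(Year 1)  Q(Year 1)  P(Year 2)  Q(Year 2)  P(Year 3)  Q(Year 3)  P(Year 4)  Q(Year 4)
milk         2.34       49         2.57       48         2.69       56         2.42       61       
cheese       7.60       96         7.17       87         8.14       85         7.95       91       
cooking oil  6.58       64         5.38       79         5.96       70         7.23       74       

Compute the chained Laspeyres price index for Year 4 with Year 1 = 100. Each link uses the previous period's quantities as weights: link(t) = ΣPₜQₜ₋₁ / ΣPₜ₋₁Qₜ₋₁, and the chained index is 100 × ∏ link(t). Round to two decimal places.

Link Year 1→Year 2:
ΣP(Year 2)Q(Year 1) = 2.57×49 + 7.17×96 + 5.38×64 = 125.93 + 688.32 + 344.32 = 1158.57
ΣP(Year 1)Q(Year 1) = 2.34×49 + 7.60×96 + 6.58×64 = 114.66 + 729.6 + 421.12 = 1265.38
link = 1158.57/1265.38 = 0.915591
Link Year 2→Year 3:
ΣP(Year 3)Q(Year 2) = 2.69×48 + 8.14×87 + 5.96×79 = 129.12 + 708.18 + 470.84 = 1308.14
ΣP(Year 2)Q(Year 2) = 2.57×48 + 7.17×87 + 5.38×79 = 123.36 + 623.79 + 425.02 = 1172.17
link = 1308.14/1172.17 = 1.115999
Link Year 3→Year 4:
ΣP(Year 4)Q(Year 3) = 2.42×56 + 7.95×85 + 7.23×70 = 135.52 + 675.75 + 506.1 = 1317.37
ΣP(Year 3)Q(Year 3) = 2.69×56 + 8.14×85 + 5.96×70 = 150.64 + 691.9 + 417.2 = 1259.74
link = 1317.37/1259.74 = 1.045748
Chained index = 100 × 0.915591 × 1.115999 × 1.045748 = 106.8542

106.85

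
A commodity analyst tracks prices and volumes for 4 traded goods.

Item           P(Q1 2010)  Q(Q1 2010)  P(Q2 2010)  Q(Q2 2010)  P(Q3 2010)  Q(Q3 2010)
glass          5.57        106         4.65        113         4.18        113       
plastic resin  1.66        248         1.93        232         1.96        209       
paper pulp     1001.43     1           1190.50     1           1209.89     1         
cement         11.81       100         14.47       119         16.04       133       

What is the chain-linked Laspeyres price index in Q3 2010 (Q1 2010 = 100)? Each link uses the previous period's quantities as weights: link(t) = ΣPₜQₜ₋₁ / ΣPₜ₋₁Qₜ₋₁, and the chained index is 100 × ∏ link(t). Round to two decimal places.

118.00

Link Q1 2010→Q2 2010:
ΣP(Q2 2010)Q(Q1 2010) = 4.65×106 + 1.93×248 + 1190.50×1 + 14.47×100 = 492.9 + 478.64 + 1190.5 + 1447 = 3609.04
ΣP(Q1 2010)Q(Q1 2010) = 5.57×106 + 1.66×248 + 1001.43×1 + 11.81×100 = 590.42 + 411.68 + 1001.43 + 1181 = 3184.53
link = 3609.04/3184.53 = 1.133304
Link Q2 2010→Q3 2010:
ΣP(Q3 2010)Q(Q2 2010) = 4.18×113 + 1.96×232 + 1209.89×1 + 16.04×119 = 472.34 + 454.72 + 1209.89 + 1908.76 = 4045.71
ΣP(Q2 2010)Q(Q2 2010) = 4.65×113 + 1.93×232 + 1190.50×1 + 14.47×119 = 525.45 + 447.76 + 1190.5 + 1721.93 = 3885.64
link = 4045.71/3885.64 = 1.041195
Chained index = 100 × 1.133304 × 1.041195 = 117.9991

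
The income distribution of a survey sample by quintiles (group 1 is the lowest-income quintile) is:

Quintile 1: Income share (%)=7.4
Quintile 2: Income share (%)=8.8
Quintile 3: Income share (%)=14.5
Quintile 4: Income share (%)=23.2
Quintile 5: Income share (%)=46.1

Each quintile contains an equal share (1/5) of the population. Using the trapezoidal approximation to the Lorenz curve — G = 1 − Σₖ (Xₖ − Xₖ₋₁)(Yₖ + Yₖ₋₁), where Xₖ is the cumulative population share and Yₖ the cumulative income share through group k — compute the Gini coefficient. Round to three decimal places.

0.367

Cumulative income shares Yₖ: 0.0740, 0.1620, 0.3070, 0.5390, 1.0000
Σ (Xₖ−Xₖ₋₁)(Yₖ+Yₖ₋₁) = (1/5)(0.0740+0.0000) + (1/5)(0.1620+0.0740) + (1/5)(0.3070+0.1620) + (1/5)(0.5390+0.3070) + (1/5)(1.0000+0.5390)
  = 0.0148 + 0.0472 + 0.0938 + 0.1692 + 0.3078 = 0.6328
G = 1 − 0.6328 = 0.3672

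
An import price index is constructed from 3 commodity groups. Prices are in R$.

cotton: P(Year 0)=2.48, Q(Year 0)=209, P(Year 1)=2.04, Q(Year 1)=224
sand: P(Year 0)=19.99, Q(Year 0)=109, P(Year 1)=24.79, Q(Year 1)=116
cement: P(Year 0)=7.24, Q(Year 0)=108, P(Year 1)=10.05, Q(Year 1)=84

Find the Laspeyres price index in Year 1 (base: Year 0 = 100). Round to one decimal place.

121.1

Laspeyres price index uses base-period quantities as weights.
ΣP(Year 1)·Q(Year 0) = 2.04×209 + 24.79×109 + 10.05×108 = 426.36 + 2702.11 + 1085.4 = 4213.87
ΣP(Year 0)·Q(Year 0) = 2.48×209 + 19.99×109 + 7.24×108 = 518.32 + 2178.91 + 781.92 = 3479.15
Index = 4213.87 / 3479.15 × 100 = 121.1178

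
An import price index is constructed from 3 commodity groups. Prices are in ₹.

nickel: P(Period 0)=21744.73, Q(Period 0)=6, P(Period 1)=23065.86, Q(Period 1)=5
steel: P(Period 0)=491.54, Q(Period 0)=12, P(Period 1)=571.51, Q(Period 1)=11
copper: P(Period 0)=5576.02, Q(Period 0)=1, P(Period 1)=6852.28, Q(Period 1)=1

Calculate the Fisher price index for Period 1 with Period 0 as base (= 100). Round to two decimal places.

Laspeyres component (base-period weights):
ΣP(Period 1)Q(Period 0) = 23065.86×6 + 571.51×12 + 6852.28×1 = 138395.16 + 6858.12 + 6852.28 = 152105.56
ΣP(Period 0)Q(Period 0) = 21744.73×6 + 491.54×12 + 5576.02×1 = 130468.38 + 5898.48 + 5576.02 = 141942.88
L = 152105.56 / 141942.88 × 100 = 107.1597
Paasche component (current-period weights):
ΣP(Period 1)Q(Period 1) = 23065.86×5 + 571.51×11 + 6852.28×1 = 115329.3 + 6286.61 + 6852.28 = 128468.19
ΣP(Period 0)Q(Period 1) = 21744.73×5 + 491.54×11 + 5576.02×1 = 108723.65 + 5406.94 + 5576.02 = 119706.61
P = 128468.19 / 119706.61 × 100 = 107.3192
Fisher = √(L × P) = √(107.1597 × 107.3192) = 107.2394

107.24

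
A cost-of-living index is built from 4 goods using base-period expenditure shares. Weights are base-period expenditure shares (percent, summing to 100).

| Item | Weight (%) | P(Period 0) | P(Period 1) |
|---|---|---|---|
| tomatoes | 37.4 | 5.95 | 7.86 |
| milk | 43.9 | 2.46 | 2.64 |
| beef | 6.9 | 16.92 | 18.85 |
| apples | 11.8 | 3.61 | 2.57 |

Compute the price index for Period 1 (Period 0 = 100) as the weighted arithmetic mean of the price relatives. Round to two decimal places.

tomatoes: 37.4 × (7.86/5.95) = 37.4 × 1.321008 = 49.4057
milk: 43.9 × (2.64/2.46) = 43.9 × 1.073171 = 47.1122
beef: 6.9 × (18.85/16.92) = 6.9 × 1.114066 = 7.6871
apples: 11.8 × (2.57/3.61) = 11.8 × 0.711911 = 8.4006
Index = Σ wᵢ·(p₁ᵢ/p₀ᵢ) = 49.4057 + 47.1122 + 7.6871 + 8.4006 = 112.6055

112.61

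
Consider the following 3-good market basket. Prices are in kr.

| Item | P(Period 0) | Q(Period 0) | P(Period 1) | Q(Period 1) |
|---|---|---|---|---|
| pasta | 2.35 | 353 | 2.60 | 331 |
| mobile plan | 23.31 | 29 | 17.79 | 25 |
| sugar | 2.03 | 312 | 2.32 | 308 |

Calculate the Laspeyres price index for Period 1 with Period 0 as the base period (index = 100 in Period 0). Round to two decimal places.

Laspeyres price index uses base-period quantities as weights.
ΣP(Period 1)·Q(Period 0) = 2.60×353 + 17.79×29 + 2.32×312 = 917.8 + 515.91 + 723.84 = 2157.55
ΣP(Period 0)·Q(Period 0) = 2.35×353 + 23.31×29 + 2.03×312 = 829.55 + 675.99 + 633.36 = 2138.9
Index = 2157.55 / 2138.9 × 100 = 100.8719

100.87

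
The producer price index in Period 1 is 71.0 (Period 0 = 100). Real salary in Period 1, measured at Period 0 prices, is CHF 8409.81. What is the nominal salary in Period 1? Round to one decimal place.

Nominal = Real × (Index/100) = 8409.81 × (71.0/100)
        = 8409.81 × 0.710 = 5970.9651

5971.0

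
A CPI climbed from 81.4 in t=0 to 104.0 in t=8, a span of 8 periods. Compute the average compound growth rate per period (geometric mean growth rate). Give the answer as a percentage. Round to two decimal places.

3.11%

Growth factor = (104.0/81.4)^(1/8) = (1.277641)^(1/8) = 1.031101
Growth rate = 1.031101 − 1 = 0.031101 = 3.1101%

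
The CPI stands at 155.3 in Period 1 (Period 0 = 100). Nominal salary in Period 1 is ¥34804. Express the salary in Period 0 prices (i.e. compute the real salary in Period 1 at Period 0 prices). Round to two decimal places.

22410.82

Real = Nominal ÷ (Index/100) = 34804 ÷ (155.3/100)
     = 34804 ÷ 1.553 = 22410.8178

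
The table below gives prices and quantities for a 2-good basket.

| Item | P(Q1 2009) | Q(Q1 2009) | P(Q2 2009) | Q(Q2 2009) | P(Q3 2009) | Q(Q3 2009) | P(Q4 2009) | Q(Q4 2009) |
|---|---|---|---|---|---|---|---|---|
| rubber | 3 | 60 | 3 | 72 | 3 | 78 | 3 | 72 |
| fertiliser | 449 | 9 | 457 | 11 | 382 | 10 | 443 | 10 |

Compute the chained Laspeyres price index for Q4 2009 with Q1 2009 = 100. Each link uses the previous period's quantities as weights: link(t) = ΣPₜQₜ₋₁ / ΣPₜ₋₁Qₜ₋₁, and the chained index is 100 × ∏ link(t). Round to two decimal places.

Link Q1 2009→Q2 2009:
ΣP(Q2 2009)Q(Q1 2009) = 3×60 + 457×9 = 180 + 4113 = 4293
ΣP(Q1 2009)Q(Q1 2009) = 3×60 + 449×9 = 180 + 4041 = 4221
link = 4293/4221 = 1.017058
Link Q2 2009→Q3 2009:
ΣP(Q3 2009)Q(Q2 2009) = 3×72 + 382×11 = 216 + 4202 = 4418
ΣP(Q2 2009)Q(Q2 2009) = 3×72 + 457×11 = 216 + 5027 = 5243
link = 4418/5243 = 0.842647
Link Q3 2009→Q4 2009:
ΣP(Q4 2009)Q(Q3 2009) = 3×78 + 443×10 = 234 + 4430 = 4664
ΣP(Q3 2009)Q(Q3 2009) = 3×78 + 382×10 = 234 + 3820 = 4054
link = 4664/4054 = 1.150469
Chained index = 100 × 1.017058 × 0.842647 × 1.150469 = 98.5976

98.60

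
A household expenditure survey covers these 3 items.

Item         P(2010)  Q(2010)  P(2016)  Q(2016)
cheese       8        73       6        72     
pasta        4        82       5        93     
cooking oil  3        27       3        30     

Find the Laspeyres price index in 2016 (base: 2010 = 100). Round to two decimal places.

Laspeyres price index uses base-period quantities as weights.
ΣP(2016)·Q(2010) = 6×73 + 5×82 + 3×27 = 438 + 410 + 81 = 929
ΣP(2010)·Q(2010) = 8×73 + 4×82 + 3×27 = 584 + 328 + 81 = 993
Index = 929 / 993 × 100 = 93.5549

93.55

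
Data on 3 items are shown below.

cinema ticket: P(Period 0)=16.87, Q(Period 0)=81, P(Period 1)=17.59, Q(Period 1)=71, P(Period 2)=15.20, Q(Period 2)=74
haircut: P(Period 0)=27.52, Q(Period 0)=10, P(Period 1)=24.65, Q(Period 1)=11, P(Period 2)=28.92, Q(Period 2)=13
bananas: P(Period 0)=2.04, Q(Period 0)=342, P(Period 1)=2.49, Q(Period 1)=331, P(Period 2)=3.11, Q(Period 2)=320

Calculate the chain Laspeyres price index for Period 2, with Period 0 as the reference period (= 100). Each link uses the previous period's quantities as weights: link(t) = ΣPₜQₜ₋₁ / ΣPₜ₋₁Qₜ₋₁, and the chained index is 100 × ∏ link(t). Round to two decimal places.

Link Period 0→Period 1:
ΣP(Period 1)Q(Period 0) = 17.59×81 + 24.65×10 + 2.49×342 = 1424.79 + 246.5 + 851.58 = 2522.87
ΣP(Period 0)Q(Period 0) = 16.87×81 + 27.52×10 + 2.04×342 = 1366.47 + 275.2 + 697.68 = 2339.35
link = 2522.87/2339.35 = 1.078449
Link Period 1→Period 2:
ΣP(Period 2)Q(Period 1) = 15.20×71 + 28.92×11 + 3.11×331 = 1079.2 + 318.12 + 1029.41 = 2426.73
ΣP(Period 1)Q(Period 1) = 17.59×71 + 24.65×11 + 2.49×331 = 1248.89 + 271.15 + 824.19 = 2344.23
link = 2426.73/2344.23 = 1.035193
Chained index = 100 × 1.078449 × 1.035193 = 111.6403

111.64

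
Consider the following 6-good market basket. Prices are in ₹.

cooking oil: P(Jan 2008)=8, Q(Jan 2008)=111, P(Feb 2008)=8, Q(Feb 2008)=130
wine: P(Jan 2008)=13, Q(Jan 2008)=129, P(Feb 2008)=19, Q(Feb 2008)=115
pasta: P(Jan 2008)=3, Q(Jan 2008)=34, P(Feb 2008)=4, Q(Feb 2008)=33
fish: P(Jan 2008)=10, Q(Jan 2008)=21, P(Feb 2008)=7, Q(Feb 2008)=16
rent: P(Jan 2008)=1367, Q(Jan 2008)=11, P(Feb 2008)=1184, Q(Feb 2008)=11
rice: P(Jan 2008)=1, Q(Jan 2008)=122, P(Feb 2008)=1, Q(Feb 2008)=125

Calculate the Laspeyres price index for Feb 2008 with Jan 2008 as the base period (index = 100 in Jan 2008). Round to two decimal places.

Laspeyres price index uses base-period quantities as weights.
ΣP(Feb 2008)·Q(Jan 2008) = 8×111 + 19×129 + 4×34 + 7×21 + 1184×11 + 1×122 = 888 + 2451 + 136 + 147 + 13024 + 122 = 16768
ΣP(Jan 2008)·Q(Jan 2008) = 8×111 + 13×129 + 3×34 + 10×21 + 1367×11 + 1×122 = 888 + 1677 + 102 + 210 + 15037 + 122 = 18036
Index = 16768 / 18036 × 100 = 92.9696

92.97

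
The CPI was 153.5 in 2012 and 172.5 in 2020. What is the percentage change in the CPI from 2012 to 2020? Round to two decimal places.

12.38%

Change = (172.5 − 153.5) / 153.5 × 100
       = 19.0 / 153.5 × 100 = 12.3779%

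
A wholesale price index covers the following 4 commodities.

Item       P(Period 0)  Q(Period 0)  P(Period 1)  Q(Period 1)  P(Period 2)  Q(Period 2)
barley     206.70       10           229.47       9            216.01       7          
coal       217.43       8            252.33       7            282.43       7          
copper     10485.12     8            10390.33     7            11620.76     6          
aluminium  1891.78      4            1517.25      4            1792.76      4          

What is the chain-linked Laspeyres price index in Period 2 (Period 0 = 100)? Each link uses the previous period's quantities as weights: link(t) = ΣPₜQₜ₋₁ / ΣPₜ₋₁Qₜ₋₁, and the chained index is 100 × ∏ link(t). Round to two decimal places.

109.81

Link Period 0→Period 1:
ΣP(Period 1)Q(Period 0) = 229.47×10 + 252.33×8 + 10390.33×8 + 1517.25×4 = 2294.7 + 2018.64 + 83122.64 + 6069 = 93504.98
ΣP(Period 0)Q(Period 0) = 206.70×10 + 217.43×8 + 10485.12×8 + 1891.78×4 = 2067 + 1739.44 + 83880.96 + 7567.12 = 95254.52
link = 93504.98/95254.52 = 0.981633
Link Period 1→Period 2:
ΣP(Period 2)Q(Period 1) = 216.01×9 + 282.43×7 + 11620.76×7 + 1792.76×4 = 1944.09 + 1977.01 + 81345.32 + 7171.04 = 92437.46
ΣP(Period 1)Q(Period 1) = 229.47×9 + 252.33×7 + 10390.33×7 + 1517.25×4 = 2065.23 + 1766.31 + 72732.31 + 6069 = 82632.85
link = 92437.46/82632.85 = 1.118653
Chained index = 100 × 0.981633 × 1.118653 = 109.8106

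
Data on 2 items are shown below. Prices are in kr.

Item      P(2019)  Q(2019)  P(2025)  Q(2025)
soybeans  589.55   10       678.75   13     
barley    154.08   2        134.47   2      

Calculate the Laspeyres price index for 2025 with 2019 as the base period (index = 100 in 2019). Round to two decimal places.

113.75

Laspeyres price index uses base-period quantities as weights.
ΣP(2025)·Q(2019) = 678.75×10 + 134.47×2 = 6787.5 + 268.94 = 7056.44
ΣP(2019)·Q(2019) = 589.55×10 + 154.08×2 = 5895.5 + 308.16 = 6203.66
Index = 7056.44 / 6203.66 × 100 = 113.7464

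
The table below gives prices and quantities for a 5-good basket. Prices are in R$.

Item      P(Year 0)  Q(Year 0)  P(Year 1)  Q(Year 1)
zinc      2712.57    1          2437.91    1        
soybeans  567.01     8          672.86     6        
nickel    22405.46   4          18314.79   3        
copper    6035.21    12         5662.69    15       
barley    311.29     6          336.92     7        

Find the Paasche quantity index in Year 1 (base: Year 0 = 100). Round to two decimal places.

Paasche quantity index uses current-period prices as weights.
ΣP(Year 1)·Q(Year 1) = 2437.91×1 + 672.86×6 + 18314.79×3 + 5662.69×15 + 336.92×7 = 2437.91 + 4037.16 + 54944.37 + 84940.35 + 2358.44 = 148718.23
ΣP(Year 1)·Q(Year 0) = 2437.91×1 + 672.86×8 + 18314.79×4 + 5662.69×12 + 336.92×6 = 2437.91 + 5382.88 + 73259.16 + 67952.28 + 2021.52 = 151053.75
Index = 148718.23 / 151053.75 × 100 = 98.4538

98.45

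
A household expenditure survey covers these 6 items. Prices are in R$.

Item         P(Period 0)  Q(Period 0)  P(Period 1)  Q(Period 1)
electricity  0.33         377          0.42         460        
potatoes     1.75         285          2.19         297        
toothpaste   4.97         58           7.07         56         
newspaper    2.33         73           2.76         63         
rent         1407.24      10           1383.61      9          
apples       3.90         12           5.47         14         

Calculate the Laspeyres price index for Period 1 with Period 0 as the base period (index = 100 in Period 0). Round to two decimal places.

100.63

Laspeyres price index uses base-period quantities as weights.
ΣP(Period 1)·Q(Period 0) = 0.42×377 + 2.19×285 + 7.07×58 + 2.76×73 + 1383.61×10 + 5.47×12 = 158.34 + 624.15 + 410.06 + 201.48 + 13836.1 + 65.64 = 15295.77
ΣP(Period 0)·Q(Period 0) = 0.33×377 + 1.75×285 + 4.97×58 + 2.33×73 + 1407.24×10 + 3.90×12 = 124.41 + 498.75 + 288.26 + 170.09 + 14072.4 + 46.8 = 15200.71
Index = 15295.77 / 15200.71 × 100 = 100.6254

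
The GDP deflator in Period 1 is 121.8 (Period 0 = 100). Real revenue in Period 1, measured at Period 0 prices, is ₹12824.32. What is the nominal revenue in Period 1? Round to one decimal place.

15620.0

Nominal = Real × (Index/100) = 12824.32 × (121.8/100)
        = 12824.32 × 1.218 = 15620.0218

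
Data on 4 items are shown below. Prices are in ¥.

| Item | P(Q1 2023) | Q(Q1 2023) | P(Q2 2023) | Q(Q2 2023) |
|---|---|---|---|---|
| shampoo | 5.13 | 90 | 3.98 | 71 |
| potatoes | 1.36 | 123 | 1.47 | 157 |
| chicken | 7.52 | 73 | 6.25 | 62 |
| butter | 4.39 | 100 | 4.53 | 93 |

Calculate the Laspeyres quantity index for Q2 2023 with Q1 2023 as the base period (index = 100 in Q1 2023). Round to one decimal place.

89.8

Laspeyres quantity index uses base-period prices as weights.
ΣP(Q1 2023)·Q(Q2 2023) = 5.13×71 + 1.36×157 + 7.52×62 + 4.39×93 = 364.23 + 213.52 + 466.24 + 408.27 = 1452.26
ΣP(Q1 2023)·Q(Q1 2023) = 5.13×90 + 1.36×123 + 7.52×73 + 4.39×100 = 461.7 + 167.28 + 548.96 + 439 = 1616.94
Index = 1452.26 / 1616.94 × 100 = 89.8153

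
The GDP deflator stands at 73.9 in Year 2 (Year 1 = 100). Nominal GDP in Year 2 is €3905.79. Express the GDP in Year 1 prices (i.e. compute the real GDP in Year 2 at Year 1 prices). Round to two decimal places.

5285.24

Real = Nominal ÷ (Index/100) = 3905.79 ÷ (73.9/100)
     = 3905.79 ÷ 0.739 = 5285.2368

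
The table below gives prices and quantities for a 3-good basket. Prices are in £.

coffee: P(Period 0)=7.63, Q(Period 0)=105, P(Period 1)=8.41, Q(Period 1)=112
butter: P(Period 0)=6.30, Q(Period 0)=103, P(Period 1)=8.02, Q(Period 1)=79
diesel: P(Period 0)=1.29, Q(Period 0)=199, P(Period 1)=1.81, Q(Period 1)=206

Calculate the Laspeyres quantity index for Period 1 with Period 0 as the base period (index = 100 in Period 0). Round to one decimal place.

Laspeyres quantity index uses base-period prices as weights.
ΣP(Period 0)·Q(Period 1) = 7.63×112 + 6.30×79 + 1.29×206 = 854.56 + 497.7 + 265.74 = 1618
ΣP(Period 0)·Q(Period 0) = 7.63×105 + 6.30×103 + 1.29×199 = 801.15 + 648.9 + 256.71 = 1706.76
Index = 1618 / 1706.76 × 100 = 94.7995

94.8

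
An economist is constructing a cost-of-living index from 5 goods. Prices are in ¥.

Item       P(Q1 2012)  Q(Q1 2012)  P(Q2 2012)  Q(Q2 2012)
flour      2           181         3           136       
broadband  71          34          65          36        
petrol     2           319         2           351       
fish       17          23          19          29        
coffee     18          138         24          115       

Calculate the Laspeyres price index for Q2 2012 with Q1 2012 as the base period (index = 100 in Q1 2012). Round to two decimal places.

113.53

Laspeyres price index uses base-period quantities as weights.
ΣP(Q2 2012)·Q(Q1 2012) = 3×181 + 65×34 + 2×319 + 19×23 + 24×138 = 543 + 2210 + 638 + 437 + 3312 = 7140
ΣP(Q1 2012)·Q(Q1 2012) = 2×181 + 71×34 + 2×319 + 17×23 + 18×138 = 362 + 2414 + 638 + 391 + 2484 = 6289
Index = 7140 / 6289 × 100 = 113.5316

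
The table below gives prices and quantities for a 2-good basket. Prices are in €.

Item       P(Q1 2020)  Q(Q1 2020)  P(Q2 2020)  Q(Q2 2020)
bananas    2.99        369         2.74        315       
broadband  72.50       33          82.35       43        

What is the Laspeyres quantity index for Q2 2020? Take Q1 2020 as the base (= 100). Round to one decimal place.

Laspeyres quantity index uses base-period prices as weights.
ΣP(Q1 2020)·Q(Q2 2020) = 2.99×315 + 72.50×43 = 941.85 + 3117.5 = 4059.35
ΣP(Q1 2020)·Q(Q1 2020) = 2.99×369 + 72.50×33 = 1103.31 + 2392.5 = 3495.81
Index = 4059.35 / 3495.81 × 100 = 116.1204

116.1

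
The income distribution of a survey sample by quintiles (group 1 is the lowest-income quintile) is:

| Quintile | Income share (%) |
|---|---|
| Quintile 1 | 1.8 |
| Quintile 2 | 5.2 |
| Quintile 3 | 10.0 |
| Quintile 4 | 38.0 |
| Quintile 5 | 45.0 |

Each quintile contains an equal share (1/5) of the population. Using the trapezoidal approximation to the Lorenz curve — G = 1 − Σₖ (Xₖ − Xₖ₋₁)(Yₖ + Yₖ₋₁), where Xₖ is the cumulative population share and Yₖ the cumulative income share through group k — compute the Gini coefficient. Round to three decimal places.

Cumulative income shares Yₖ: 0.0180, 0.0700, 0.1700, 0.5500, 1.0000
Σ (Xₖ−Xₖ₋₁)(Yₖ+Yₖ₋₁) = (1/5)(0.0180+0.0000) + (1/5)(0.0700+0.0180) + (1/5)(0.1700+0.0700) + (1/5)(0.5500+0.1700) + (1/5)(1.0000+0.5500)
  = 0.0036 + 0.0176 + 0.0480 + 0.1440 + 0.3100 = 0.5232
G = 1 − 0.5232 = 0.4768

0.477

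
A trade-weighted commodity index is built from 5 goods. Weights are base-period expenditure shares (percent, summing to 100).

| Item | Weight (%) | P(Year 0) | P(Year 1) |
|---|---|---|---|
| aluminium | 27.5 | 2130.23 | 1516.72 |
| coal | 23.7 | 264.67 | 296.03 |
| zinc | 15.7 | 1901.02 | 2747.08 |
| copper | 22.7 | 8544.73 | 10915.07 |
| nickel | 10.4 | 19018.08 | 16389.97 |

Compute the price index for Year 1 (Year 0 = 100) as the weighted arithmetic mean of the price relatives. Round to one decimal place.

aluminium: 27.5 × (1516.72/2130.23) = 27.5 × 0.711998 = 19.5800
coal: 23.7 × (296.03/264.67) = 23.7 × 1.118487 = 26.5081
zinc: 15.7 × (2747.08/1901.02) = 15.7 × 1.445056 = 22.6874
copper: 22.7 × (10915.07/8544.73) = 22.7 × 1.277404 = 28.9971
nickel: 10.4 × (16389.97/19018.08) = 10.4 × 0.861810 = 8.9628
Index = Σ wᵢ·(p₁ᵢ/p₀ᵢ) = 19.5800 + 26.5081 + 22.6874 + 28.9971 + 8.9628 = 106.7354

106.7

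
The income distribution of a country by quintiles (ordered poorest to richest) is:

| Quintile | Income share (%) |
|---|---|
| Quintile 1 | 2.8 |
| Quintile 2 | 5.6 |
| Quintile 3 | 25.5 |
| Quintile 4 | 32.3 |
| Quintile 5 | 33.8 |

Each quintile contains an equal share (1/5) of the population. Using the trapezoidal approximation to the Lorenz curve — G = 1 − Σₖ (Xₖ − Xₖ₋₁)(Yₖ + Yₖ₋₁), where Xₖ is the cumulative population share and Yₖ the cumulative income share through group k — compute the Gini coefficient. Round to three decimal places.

Cumulative income shares Yₖ: 0.0280, 0.0840, 0.3390, 0.6620, 1.0000
Σ (Xₖ−Xₖ₋₁)(Yₖ+Yₖ₋₁) = (1/5)(0.0280+0.0000) + (1/5)(0.0840+0.0280) + (1/5)(0.3390+0.0840) + (1/5)(0.6620+0.3390) + (1/5)(1.0000+0.6620)
  = 0.0056 + 0.0224 + 0.0846 + 0.2002 + 0.3324 = 0.6452
G = 1 − 0.6452 = 0.3548

0.355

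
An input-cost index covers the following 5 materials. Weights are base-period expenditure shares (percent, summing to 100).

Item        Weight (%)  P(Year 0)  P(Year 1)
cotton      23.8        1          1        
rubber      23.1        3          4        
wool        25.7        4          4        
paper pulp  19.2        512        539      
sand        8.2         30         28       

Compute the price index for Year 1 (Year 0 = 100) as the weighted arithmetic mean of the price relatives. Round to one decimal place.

108.2

cotton: 23.8 × (1/1) = 23.8 × 1.000000 = 23.8000
rubber: 23.1 × (4/3) = 23.1 × 1.333333 = 30.8000
wool: 25.7 × (4/4) = 25.7 × 1.000000 = 25.7000
paper pulp: 19.2 × (539/512) = 19.2 × 1.052734 = 20.2125
sand: 8.2 × (28/30) = 8.2 × 0.933333 = 7.6533
Index = Σ wᵢ·(p₁ᵢ/p₀ᵢ) = 23.8000 + 30.8000 + 25.7000 + 20.2125 + 7.6533 = 108.1658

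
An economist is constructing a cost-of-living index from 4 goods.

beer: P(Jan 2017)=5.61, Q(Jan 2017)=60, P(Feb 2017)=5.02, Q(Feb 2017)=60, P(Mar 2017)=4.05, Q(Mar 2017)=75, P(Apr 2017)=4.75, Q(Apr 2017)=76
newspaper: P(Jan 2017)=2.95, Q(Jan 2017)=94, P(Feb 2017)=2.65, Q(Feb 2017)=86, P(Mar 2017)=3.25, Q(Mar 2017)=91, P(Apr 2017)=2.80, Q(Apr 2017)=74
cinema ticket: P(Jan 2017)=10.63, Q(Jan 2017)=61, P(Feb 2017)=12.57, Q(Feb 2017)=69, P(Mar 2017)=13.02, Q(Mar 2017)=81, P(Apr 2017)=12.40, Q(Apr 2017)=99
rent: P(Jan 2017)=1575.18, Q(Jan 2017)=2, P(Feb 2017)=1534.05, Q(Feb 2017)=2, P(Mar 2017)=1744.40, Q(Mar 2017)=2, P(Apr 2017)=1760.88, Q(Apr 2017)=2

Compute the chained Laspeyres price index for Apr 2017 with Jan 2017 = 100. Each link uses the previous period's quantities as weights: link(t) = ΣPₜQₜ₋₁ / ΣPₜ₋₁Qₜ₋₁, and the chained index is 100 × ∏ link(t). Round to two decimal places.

Link Jan 2017→Feb 2017:
ΣP(Feb 2017)Q(Jan 2017) = 5.02×60 + 2.65×94 + 12.57×61 + 1534.05×2 = 301.2 + 249.1 + 766.77 + 3068.1 = 4385.17
ΣP(Jan 2017)Q(Jan 2017) = 5.61×60 + 2.95×94 + 10.63×61 + 1575.18×2 = 336.6 + 277.3 + 648.43 + 3150.36 = 4412.69
link = 4385.17/4412.69 = 0.993763
Link Feb 2017→Mar 2017:
ΣP(Mar 2017)Q(Feb 2017) = 4.05×60 + 3.25×86 + 13.02×69 + 1744.40×2 = 243 + 279.5 + 898.38 + 3488.8 = 4909.68
ΣP(Feb 2017)Q(Feb 2017) = 5.02×60 + 2.65×86 + 12.57×69 + 1534.05×2 = 301.2 + 227.9 + 867.33 + 3068.1 = 4464.53
link = 4909.68/4464.53 = 1.099708
Link Mar 2017→Apr 2017:
ΣP(Apr 2017)Q(Mar 2017) = 4.75×75 + 2.80×91 + 12.40×81 + 1760.88×2 = 356.25 + 254.8 + 1004.4 + 3521.76 = 5137.21
ΣP(Mar 2017)Q(Mar 2017) = 4.05×75 + 3.25×91 + 13.02×81 + 1744.40×2 = 303.75 + 295.75 + 1054.62 + 3488.8 = 5142.92
link = 5137.21/5142.92 = 0.998890
Chained index = 100 × 0.993763 × 1.099708 × 0.998890 = 109.1636

109.16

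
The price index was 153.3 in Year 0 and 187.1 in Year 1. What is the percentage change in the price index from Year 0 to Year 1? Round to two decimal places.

Change = (187.1 − 153.3) / 153.3 × 100
       = 33.8 / 153.3 × 100 = 22.0483%

22.05%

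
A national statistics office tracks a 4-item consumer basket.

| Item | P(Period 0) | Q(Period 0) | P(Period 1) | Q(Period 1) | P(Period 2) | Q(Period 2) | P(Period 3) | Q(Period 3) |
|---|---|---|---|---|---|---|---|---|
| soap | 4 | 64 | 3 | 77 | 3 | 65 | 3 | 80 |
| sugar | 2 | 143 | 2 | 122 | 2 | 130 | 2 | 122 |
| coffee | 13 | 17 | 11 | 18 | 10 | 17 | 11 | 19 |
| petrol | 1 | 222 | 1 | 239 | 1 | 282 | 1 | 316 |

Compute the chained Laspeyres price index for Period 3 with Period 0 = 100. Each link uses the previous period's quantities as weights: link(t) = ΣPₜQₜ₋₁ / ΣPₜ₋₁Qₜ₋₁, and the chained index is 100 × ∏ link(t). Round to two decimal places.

89.93

Link Period 0→Period 1:
ΣP(Period 1)Q(Period 0) = 3×64 + 2×143 + 11×17 + 1×222 = 192 + 286 + 187 + 222 = 887
ΣP(Period 0)Q(Period 0) = 4×64 + 2×143 + 13×17 + 1×222 = 256 + 286 + 221 + 222 = 985
link = 887/985 = 0.900508
Link Period 1→Period 2:
ΣP(Period 2)Q(Period 1) = 3×77 + 2×122 + 10×18 + 1×239 = 231 + 244 + 180 + 239 = 894
ΣP(Period 1)Q(Period 1) = 3×77 + 2×122 + 11×18 + 1×239 = 231 + 244 + 198 + 239 = 912
link = 894/912 = 0.980263
Link Period 2→Period 3:
ΣP(Period 3)Q(Period 2) = 3×65 + 2×130 + 11×17 + 1×282 = 195 + 260 + 187 + 282 = 924
ΣP(Period 2)Q(Period 2) = 3×65 + 2×130 + 10×17 + 1×282 = 195 + 260 + 170 + 282 = 907
link = 924/907 = 1.018743
Chained index = 100 × 0.900508 × 0.980263 × 1.018743 = 89.9280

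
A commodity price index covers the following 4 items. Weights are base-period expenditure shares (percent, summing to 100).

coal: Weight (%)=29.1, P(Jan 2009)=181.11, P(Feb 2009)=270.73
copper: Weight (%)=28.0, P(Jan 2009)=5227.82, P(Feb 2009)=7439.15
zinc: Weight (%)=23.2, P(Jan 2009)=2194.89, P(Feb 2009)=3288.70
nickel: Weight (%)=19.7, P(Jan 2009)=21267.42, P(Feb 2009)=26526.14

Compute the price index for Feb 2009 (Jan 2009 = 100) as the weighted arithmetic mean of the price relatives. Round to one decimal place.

coal: 29.1 × (270.73/181.11) = 29.1 × 1.494837 = 43.4998
copper: 28.0 × (7439.15/5227.82) = 28.0 × 1.422993 = 39.8438
zinc: 23.2 × (3288.70/2194.89) = 23.2 × 1.498344 = 34.7616
nickel: 19.7 × (26526.14/21267.42) = 19.7 × 1.247266 = 24.5711
Index = Σ wᵢ·(p₁ᵢ/p₀ᵢ) = 43.4998 + 39.8438 + 34.7616 + 24.5711 = 142.6763

142.7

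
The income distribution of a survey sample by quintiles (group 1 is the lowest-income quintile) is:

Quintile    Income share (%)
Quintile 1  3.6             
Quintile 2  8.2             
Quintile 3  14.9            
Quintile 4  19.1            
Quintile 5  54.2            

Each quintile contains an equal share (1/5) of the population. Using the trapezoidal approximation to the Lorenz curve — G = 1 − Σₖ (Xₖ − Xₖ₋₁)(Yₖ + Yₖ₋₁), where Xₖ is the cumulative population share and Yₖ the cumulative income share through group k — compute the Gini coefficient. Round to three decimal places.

0.448

Cumulative income shares Yₖ: 0.0360, 0.1180, 0.2670, 0.4580, 1.0000
Σ (Xₖ−Xₖ₋₁)(Yₖ+Yₖ₋₁) = (1/5)(0.0360+0.0000) + (1/5)(0.1180+0.0360) + (1/5)(0.2670+0.1180) + (1/5)(0.4580+0.2670) + (1/5)(1.0000+0.4580)
  = 0.0072 + 0.0308 + 0.0770 + 0.1450 + 0.2916 = 0.5516
G = 1 − 0.5516 = 0.4484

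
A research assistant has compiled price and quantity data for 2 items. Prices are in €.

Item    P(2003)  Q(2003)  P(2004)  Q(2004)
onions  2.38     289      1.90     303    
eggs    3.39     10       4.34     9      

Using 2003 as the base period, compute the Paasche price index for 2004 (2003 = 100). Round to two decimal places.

Paasche price index uses current-period quantities as weights.
ΣP(2004)·Q(2004) = 1.90×303 + 4.34×9 = 575.7 + 39.06 = 614.76
ΣP(2003)·Q(2004) = 2.38×303 + 3.39×9 = 721.14 + 30.51 = 751.65
Index = 614.76 / 751.65 × 100 = 81.7881

81.79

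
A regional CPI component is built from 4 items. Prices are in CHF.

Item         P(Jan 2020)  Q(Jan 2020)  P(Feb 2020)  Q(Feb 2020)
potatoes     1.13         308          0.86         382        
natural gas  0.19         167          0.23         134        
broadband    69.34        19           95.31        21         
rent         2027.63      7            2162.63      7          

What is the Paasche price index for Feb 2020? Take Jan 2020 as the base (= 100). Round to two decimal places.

Paasche price index uses current-period quantities as weights.
ΣP(Feb 2020)·Q(Feb 2020) = 0.86×382 + 0.23×134 + 95.31×21 + 2162.63×7 = 328.52 + 30.82 + 2001.51 + 15138.41 = 17499.26
ΣP(Jan 2020)·Q(Feb 2020) = 1.13×382 + 0.19×134 + 69.34×21 + 2027.63×7 = 431.66 + 25.46 + 1456.14 + 14193.41 = 16106.67
Index = 17499.26 / 16106.67 × 100 = 108.6460

108.65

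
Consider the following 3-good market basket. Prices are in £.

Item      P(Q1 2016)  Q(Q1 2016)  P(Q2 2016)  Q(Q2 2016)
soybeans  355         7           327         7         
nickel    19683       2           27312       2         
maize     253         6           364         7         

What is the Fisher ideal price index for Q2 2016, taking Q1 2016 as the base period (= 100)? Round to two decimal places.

Laspeyres component (base-period weights):
ΣP(Q2 2016)Q(Q1 2016) = 327×7 + 27312×2 + 364×6 = 2289 + 54624 + 2184 = 59097
ΣP(Q1 2016)Q(Q1 2016) = 355×7 + 19683×2 + 253×6 = 2485 + 39366 + 1518 = 43369
L = 59097 / 43369 × 100 = 136.2655
Paasche component (current-period weights):
ΣP(Q2 2016)Q(Q2 2016) = 327×7 + 27312×2 + 364×7 = 2289 + 54624 + 2548 = 59461
ΣP(Q1 2016)Q(Q2 2016) = 355×7 + 19683×2 + 253×7 = 2485 + 39366 + 1771 = 43622
P = 59461 / 43622 × 100 = 136.3097
Fisher = √(L × P) = √(136.2655 × 136.3097) = 136.2876

136.29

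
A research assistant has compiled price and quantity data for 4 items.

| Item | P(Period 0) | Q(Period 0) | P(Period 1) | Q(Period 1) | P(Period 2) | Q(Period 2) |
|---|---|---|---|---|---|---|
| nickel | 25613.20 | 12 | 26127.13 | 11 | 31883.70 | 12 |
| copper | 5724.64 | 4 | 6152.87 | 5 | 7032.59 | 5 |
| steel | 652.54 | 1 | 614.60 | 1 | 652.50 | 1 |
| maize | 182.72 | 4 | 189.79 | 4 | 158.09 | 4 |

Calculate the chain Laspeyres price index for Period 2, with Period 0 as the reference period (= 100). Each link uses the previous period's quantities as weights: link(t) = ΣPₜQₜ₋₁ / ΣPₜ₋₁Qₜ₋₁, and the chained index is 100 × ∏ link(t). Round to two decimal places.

124.04

Link Period 0→Period 1:
ΣP(Period 1)Q(Period 0) = 26127.13×12 + 6152.87×4 + 614.60×1 + 189.79×4 = 313525.56 + 24611.48 + 614.6 + 759.16 = 339510.8
ΣP(Period 0)Q(Period 0) = 25613.20×12 + 5724.64×4 + 652.54×1 + 182.72×4 = 307358.4 + 22898.56 + 652.54 + 730.88 = 331640.38
link = 339510.8/331640.38 = 1.023732
Link Period 1→Period 2:
ΣP(Period 2)Q(Period 1) = 31883.70×11 + 7032.59×5 + 652.50×1 + 158.09×4 = 350720.7 + 35162.95 + 652.5 + 632.36 = 387168.51
ΣP(Period 1)Q(Period 1) = 26127.13×11 + 6152.87×5 + 614.60×1 + 189.79×4 = 287398.43 + 30764.35 + 614.6 + 759.16 = 319536.54
link = 387168.51/319536.54 = 1.211656
Chained index = 100 × 1.023732 × 1.211656 = 124.0411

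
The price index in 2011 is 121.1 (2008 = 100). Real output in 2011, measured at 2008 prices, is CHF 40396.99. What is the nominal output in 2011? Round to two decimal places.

48920.75

Nominal = Real × (Index/100) = 40396.99 × (121.1/100)
        = 40396.99 × 1.211 = 48920.7549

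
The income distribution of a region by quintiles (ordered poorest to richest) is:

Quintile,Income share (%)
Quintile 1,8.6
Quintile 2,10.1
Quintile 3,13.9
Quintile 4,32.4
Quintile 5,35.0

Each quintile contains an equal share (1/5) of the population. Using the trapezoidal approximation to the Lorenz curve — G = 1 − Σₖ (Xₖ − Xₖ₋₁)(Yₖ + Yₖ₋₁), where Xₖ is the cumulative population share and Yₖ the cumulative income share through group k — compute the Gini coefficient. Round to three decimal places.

Cumulative income shares Yₖ: 0.0860, 0.1870, 0.3260, 0.6500, 1.0000
Σ (Xₖ−Xₖ₋₁)(Yₖ+Yₖ₋₁) = (1/5)(0.0860+0.0000) + (1/5)(0.1870+0.0860) + (1/5)(0.3260+0.1870) + (1/5)(0.6500+0.3260) + (1/5)(1.0000+0.6500)
  = 0.0172 + 0.0546 + 0.1026 + 0.1952 + 0.3300 = 0.6996
G = 1 − 0.6996 = 0.3004

0.300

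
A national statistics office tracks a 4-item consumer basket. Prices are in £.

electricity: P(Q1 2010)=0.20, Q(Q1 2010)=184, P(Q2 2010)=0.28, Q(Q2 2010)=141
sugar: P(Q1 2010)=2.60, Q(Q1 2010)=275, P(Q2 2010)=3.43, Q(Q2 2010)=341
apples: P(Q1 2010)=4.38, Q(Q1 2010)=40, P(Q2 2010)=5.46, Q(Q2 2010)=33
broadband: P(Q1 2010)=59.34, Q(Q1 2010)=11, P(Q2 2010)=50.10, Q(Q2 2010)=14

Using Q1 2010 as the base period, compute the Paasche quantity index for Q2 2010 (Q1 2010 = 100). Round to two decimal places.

Paasche quantity index uses current-period prices as weights.
ΣP(Q2 2010)·Q(Q2 2010) = 0.28×141 + 3.43×341 + 5.46×33 + 50.10×14 = 39.48 + 1169.63 + 180.18 + 701.4 = 2090.69
ΣP(Q2 2010)·Q(Q1 2010) = 0.28×184 + 3.43×275 + 5.46×40 + 50.10×11 = 51.52 + 943.25 + 218.4 + 551.1 = 1764.27
Index = 2090.69 / 1764.27 × 100 = 118.5017

118.50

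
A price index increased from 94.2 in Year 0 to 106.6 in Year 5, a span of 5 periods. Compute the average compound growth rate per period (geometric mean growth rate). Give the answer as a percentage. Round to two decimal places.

Growth factor = (106.6/94.2)^(1/5) = (1.131635)^(1/5) = 1.025041
Growth rate = 1.025041 − 1 = 0.025041 = 2.5041%

2.50%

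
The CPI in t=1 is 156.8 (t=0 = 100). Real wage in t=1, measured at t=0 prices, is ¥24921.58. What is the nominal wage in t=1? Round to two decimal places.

Nominal = Real × (Index/100) = 24921.58 × (156.8/100)
        = 24921.58 × 1.568 = 39077.0374

39077.04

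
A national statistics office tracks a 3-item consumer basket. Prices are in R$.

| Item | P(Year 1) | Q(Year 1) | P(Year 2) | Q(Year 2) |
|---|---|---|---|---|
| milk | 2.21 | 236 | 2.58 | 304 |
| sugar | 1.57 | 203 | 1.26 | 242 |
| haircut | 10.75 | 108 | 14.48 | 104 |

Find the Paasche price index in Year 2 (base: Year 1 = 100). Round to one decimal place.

Paasche price index uses current-period quantities as weights.
ΣP(Year 2)·Q(Year 2) = 2.58×304 + 1.26×242 + 14.48×104 = 784.32 + 304.92 + 1505.92 = 2595.16
ΣP(Year 1)·Q(Year 2) = 2.21×304 + 1.57×242 + 10.75×104 = 671.84 + 379.94 + 1118 = 2169.78
Index = 2595.16 / 2169.78 × 100 = 119.6048

119.6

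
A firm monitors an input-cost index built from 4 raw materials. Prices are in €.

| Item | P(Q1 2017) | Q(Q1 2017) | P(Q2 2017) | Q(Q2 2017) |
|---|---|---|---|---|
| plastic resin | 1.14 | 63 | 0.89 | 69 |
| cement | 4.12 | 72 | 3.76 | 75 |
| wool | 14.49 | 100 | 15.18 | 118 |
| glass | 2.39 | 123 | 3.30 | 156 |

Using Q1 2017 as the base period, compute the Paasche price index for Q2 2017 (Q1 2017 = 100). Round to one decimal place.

Paasche price index uses current-period quantities as weights.
ΣP(Q2 2017)·Q(Q2 2017) = 0.89×69 + 3.76×75 + 15.18×118 + 3.30×156 = 61.41 + 282 + 1791.24 + 514.8 = 2649.45
ΣP(Q1 2017)·Q(Q2 2017) = 1.14×69 + 4.12×75 + 14.49×118 + 2.39×156 = 78.66 + 309 + 1709.82 + 372.84 = 2470.32
Index = 2649.45 / 2470.32 × 100 = 107.2513

107.3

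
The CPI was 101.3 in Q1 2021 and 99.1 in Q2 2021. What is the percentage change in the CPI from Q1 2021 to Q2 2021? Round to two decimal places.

-2.17%

Change = (99.1 − 101.3) / 101.3 × 100
       = -2.2 / 101.3 × 100 = -2.1718%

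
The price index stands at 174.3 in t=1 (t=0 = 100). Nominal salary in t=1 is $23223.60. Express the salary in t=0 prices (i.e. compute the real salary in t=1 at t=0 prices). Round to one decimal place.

Real = Nominal ÷ (Index/100) = 23223.60 ÷ (174.3/100)
     = 23223.60 ÷ 1.743 = 13323.9243

13323.9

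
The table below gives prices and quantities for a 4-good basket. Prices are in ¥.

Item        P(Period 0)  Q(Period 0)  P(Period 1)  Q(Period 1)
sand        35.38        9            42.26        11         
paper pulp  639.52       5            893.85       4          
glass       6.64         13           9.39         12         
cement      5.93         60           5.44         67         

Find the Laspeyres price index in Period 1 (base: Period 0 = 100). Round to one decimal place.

Laspeyres price index uses base-period quantities as weights.
ΣP(Period 1)·Q(Period 0) = 42.26×9 + 893.85×5 + 9.39×13 + 5.44×60 = 380.34 + 4469.25 + 122.07 + 326.4 = 5298.06
ΣP(Period 0)·Q(Period 0) = 35.38×9 + 639.52×5 + 6.64×13 + 5.93×60 = 318.42 + 3197.6 + 86.32 + 355.8 = 3958.14
Index = 5298.06 / 3958.14 × 100 = 133.8523

133.9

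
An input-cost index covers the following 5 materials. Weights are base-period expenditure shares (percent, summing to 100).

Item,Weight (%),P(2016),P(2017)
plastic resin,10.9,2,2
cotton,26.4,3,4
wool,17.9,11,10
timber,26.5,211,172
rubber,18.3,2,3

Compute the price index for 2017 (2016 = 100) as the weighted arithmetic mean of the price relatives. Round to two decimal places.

111.42

plastic resin: 10.9 × (2/2) = 10.9 × 1.000000 = 10.9000
cotton: 26.4 × (4/3) = 26.4 × 1.333333 = 35.2000
wool: 17.9 × (10/11) = 17.9 × 0.909091 = 16.2727
timber: 26.5 × (172/211) = 26.5 × 0.815166 = 21.6019
rubber: 18.3 × (3/2) = 18.3 × 1.500000 = 27.4500
Index = Σ wᵢ·(p₁ᵢ/p₀ᵢ) = 10.9000 + 35.2000 + 16.2727 + 21.6019 + 27.4500 = 111.4246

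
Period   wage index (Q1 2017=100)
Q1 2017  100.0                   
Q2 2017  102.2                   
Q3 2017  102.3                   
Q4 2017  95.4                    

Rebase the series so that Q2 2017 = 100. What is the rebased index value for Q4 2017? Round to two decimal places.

93.35

Rebased(Q4 2017) = 95.4 / 102.2 × 100 = 93.3464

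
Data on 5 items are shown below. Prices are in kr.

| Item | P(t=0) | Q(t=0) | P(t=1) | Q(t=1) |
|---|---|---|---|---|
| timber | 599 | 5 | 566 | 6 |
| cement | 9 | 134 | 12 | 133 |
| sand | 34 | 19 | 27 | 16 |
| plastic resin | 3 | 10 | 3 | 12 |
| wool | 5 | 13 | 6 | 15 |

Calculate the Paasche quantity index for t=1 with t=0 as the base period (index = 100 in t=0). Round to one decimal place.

Paasche quantity index uses current-period prices as weights.
ΣP(t=1)·Q(t=1) = 566×6 + 12×133 + 27×16 + 3×12 + 6×15 = 3396 + 1596 + 432 + 36 + 90 = 5550
ΣP(t=1)·Q(t=0) = 566×5 + 12×134 + 27×19 + 3×10 + 6×13 = 2830 + 1608 + 513 + 30 + 78 = 5059
Index = 5550 / 5059 × 100 = 109.7055

109.7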